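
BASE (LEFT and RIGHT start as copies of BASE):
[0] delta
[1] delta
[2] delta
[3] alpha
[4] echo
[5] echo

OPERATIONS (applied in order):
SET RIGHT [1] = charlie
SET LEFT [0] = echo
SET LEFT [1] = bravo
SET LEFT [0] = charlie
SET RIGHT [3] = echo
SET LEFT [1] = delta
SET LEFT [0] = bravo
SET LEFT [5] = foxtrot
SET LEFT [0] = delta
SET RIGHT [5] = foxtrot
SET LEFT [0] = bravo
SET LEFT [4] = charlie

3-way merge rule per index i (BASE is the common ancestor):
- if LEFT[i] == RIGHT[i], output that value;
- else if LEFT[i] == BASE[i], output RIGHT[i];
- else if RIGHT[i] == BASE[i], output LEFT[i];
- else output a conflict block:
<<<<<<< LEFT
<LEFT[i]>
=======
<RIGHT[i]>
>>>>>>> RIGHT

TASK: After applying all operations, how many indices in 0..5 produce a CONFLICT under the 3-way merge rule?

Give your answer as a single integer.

Final LEFT:  [bravo, delta, delta, alpha, charlie, foxtrot]
Final RIGHT: [delta, charlie, delta, echo, echo, foxtrot]
i=0: L=bravo, R=delta=BASE -> take LEFT -> bravo
i=1: L=delta=BASE, R=charlie -> take RIGHT -> charlie
i=2: L=delta R=delta -> agree -> delta
i=3: L=alpha=BASE, R=echo -> take RIGHT -> echo
i=4: L=charlie, R=echo=BASE -> take LEFT -> charlie
i=5: L=foxtrot R=foxtrot -> agree -> foxtrot
Conflict count: 0

Answer: 0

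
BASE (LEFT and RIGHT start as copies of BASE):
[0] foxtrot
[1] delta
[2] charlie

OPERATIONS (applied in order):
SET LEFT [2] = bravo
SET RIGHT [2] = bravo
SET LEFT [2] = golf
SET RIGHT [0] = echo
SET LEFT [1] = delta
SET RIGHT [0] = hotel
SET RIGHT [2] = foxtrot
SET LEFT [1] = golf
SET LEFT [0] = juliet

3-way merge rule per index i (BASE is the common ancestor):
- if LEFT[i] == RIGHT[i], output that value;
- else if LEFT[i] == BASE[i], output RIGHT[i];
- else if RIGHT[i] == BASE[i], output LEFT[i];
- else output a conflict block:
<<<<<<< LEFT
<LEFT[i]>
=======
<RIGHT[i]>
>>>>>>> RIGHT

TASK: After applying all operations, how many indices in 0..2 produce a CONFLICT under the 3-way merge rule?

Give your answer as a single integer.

Answer: 2

Derivation:
Final LEFT:  [juliet, golf, golf]
Final RIGHT: [hotel, delta, foxtrot]
i=0: BASE=foxtrot L=juliet R=hotel all differ -> CONFLICT
i=1: L=golf, R=delta=BASE -> take LEFT -> golf
i=2: BASE=charlie L=golf R=foxtrot all differ -> CONFLICT
Conflict count: 2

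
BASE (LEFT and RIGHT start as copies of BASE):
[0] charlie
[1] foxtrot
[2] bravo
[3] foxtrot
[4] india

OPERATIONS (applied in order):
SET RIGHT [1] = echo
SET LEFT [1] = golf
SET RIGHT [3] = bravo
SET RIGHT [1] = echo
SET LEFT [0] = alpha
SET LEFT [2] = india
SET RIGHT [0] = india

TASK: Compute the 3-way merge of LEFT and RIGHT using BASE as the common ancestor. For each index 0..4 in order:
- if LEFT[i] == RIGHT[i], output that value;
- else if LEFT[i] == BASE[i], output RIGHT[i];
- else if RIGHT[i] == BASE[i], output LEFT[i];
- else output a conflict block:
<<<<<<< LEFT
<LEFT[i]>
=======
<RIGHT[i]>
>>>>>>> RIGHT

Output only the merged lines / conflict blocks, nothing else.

Final LEFT:  [alpha, golf, india, foxtrot, india]
Final RIGHT: [india, echo, bravo, bravo, india]
i=0: BASE=charlie L=alpha R=india all differ -> CONFLICT
i=1: BASE=foxtrot L=golf R=echo all differ -> CONFLICT
i=2: L=india, R=bravo=BASE -> take LEFT -> india
i=3: L=foxtrot=BASE, R=bravo -> take RIGHT -> bravo
i=4: L=india R=india -> agree -> india

Answer: <<<<<<< LEFT
alpha
=======
india
>>>>>>> RIGHT
<<<<<<< LEFT
golf
=======
echo
>>>>>>> RIGHT
india
bravo
india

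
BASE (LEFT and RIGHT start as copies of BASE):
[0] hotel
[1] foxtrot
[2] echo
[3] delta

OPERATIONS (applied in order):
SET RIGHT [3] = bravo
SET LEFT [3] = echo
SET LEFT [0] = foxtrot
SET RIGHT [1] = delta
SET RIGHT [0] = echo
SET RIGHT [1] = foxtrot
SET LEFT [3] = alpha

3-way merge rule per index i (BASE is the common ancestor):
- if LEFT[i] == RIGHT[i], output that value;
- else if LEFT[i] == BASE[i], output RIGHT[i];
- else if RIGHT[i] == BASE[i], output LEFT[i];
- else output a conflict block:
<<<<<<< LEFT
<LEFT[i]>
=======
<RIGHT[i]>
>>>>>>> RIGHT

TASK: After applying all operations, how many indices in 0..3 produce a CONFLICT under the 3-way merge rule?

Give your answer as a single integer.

Final LEFT:  [foxtrot, foxtrot, echo, alpha]
Final RIGHT: [echo, foxtrot, echo, bravo]
i=0: BASE=hotel L=foxtrot R=echo all differ -> CONFLICT
i=1: L=foxtrot R=foxtrot -> agree -> foxtrot
i=2: L=echo R=echo -> agree -> echo
i=3: BASE=delta L=alpha R=bravo all differ -> CONFLICT
Conflict count: 2

Answer: 2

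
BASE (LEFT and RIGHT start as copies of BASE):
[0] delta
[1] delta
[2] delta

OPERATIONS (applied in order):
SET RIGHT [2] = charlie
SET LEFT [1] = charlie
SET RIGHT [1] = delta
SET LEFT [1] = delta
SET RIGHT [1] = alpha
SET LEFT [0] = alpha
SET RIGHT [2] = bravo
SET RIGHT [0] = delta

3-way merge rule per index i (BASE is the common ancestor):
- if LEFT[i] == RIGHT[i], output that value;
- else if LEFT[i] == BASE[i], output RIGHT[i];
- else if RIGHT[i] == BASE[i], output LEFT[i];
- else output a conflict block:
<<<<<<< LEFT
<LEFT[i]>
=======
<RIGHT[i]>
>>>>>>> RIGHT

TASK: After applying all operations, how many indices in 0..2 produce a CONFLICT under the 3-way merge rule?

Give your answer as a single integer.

Answer: 0

Derivation:
Final LEFT:  [alpha, delta, delta]
Final RIGHT: [delta, alpha, bravo]
i=0: L=alpha, R=delta=BASE -> take LEFT -> alpha
i=1: L=delta=BASE, R=alpha -> take RIGHT -> alpha
i=2: L=delta=BASE, R=bravo -> take RIGHT -> bravo
Conflict count: 0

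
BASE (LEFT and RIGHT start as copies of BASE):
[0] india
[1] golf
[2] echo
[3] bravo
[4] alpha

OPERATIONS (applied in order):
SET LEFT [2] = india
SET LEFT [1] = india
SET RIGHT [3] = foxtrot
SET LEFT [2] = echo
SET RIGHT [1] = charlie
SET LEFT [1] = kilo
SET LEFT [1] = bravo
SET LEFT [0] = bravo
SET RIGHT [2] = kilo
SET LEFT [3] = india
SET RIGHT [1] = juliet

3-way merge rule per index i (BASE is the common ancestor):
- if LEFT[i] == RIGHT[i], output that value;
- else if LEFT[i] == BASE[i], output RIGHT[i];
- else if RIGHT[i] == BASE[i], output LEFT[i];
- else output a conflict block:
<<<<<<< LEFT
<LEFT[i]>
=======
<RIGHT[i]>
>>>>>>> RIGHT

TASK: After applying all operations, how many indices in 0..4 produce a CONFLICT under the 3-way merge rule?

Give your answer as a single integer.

Answer: 2

Derivation:
Final LEFT:  [bravo, bravo, echo, india, alpha]
Final RIGHT: [india, juliet, kilo, foxtrot, alpha]
i=0: L=bravo, R=india=BASE -> take LEFT -> bravo
i=1: BASE=golf L=bravo R=juliet all differ -> CONFLICT
i=2: L=echo=BASE, R=kilo -> take RIGHT -> kilo
i=3: BASE=bravo L=india R=foxtrot all differ -> CONFLICT
i=4: L=alpha R=alpha -> agree -> alpha
Conflict count: 2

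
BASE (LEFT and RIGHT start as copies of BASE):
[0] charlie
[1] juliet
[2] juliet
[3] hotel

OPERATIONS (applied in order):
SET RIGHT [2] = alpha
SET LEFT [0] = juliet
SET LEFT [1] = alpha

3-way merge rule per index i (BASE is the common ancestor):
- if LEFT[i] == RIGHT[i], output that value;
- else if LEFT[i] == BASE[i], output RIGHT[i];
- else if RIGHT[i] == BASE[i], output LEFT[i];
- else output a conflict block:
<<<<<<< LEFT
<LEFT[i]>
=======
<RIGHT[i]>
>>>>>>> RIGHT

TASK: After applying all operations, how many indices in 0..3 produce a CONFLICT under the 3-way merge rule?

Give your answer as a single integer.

Final LEFT:  [juliet, alpha, juliet, hotel]
Final RIGHT: [charlie, juliet, alpha, hotel]
i=0: L=juliet, R=charlie=BASE -> take LEFT -> juliet
i=1: L=alpha, R=juliet=BASE -> take LEFT -> alpha
i=2: L=juliet=BASE, R=alpha -> take RIGHT -> alpha
i=3: L=hotel R=hotel -> agree -> hotel
Conflict count: 0

Answer: 0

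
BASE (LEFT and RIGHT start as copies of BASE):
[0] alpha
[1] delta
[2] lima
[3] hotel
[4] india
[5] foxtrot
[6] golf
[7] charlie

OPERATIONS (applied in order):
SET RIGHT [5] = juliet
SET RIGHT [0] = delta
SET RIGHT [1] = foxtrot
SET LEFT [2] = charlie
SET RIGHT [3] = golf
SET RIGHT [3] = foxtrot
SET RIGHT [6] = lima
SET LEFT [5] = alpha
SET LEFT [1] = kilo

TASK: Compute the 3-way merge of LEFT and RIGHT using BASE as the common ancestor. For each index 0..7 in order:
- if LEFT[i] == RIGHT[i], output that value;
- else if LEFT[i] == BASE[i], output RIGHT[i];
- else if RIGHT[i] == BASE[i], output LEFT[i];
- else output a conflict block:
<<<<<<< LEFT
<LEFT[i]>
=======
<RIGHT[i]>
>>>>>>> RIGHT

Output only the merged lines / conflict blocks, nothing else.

Answer: delta
<<<<<<< LEFT
kilo
=======
foxtrot
>>>>>>> RIGHT
charlie
foxtrot
india
<<<<<<< LEFT
alpha
=======
juliet
>>>>>>> RIGHT
lima
charlie

Derivation:
Final LEFT:  [alpha, kilo, charlie, hotel, india, alpha, golf, charlie]
Final RIGHT: [delta, foxtrot, lima, foxtrot, india, juliet, lima, charlie]
i=0: L=alpha=BASE, R=delta -> take RIGHT -> delta
i=1: BASE=delta L=kilo R=foxtrot all differ -> CONFLICT
i=2: L=charlie, R=lima=BASE -> take LEFT -> charlie
i=3: L=hotel=BASE, R=foxtrot -> take RIGHT -> foxtrot
i=4: L=india R=india -> agree -> india
i=5: BASE=foxtrot L=alpha R=juliet all differ -> CONFLICT
i=6: L=golf=BASE, R=lima -> take RIGHT -> lima
i=7: L=charlie R=charlie -> agree -> charlie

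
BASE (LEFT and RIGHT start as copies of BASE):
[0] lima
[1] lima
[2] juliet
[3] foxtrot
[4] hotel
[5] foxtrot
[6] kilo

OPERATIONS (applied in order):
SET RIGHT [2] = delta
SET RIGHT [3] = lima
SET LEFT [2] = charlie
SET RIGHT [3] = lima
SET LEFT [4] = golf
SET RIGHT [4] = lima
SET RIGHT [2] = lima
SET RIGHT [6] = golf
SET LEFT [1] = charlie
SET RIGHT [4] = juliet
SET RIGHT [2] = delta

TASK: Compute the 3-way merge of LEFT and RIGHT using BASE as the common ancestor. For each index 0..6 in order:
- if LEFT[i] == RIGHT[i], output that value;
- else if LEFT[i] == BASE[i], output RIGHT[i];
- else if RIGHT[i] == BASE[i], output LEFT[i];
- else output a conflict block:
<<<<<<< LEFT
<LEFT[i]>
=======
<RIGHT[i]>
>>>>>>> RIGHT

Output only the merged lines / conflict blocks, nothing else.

Final LEFT:  [lima, charlie, charlie, foxtrot, golf, foxtrot, kilo]
Final RIGHT: [lima, lima, delta, lima, juliet, foxtrot, golf]
i=0: L=lima R=lima -> agree -> lima
i=1: L=charlie, R=lima=BASE -> take LEFT -> charlie
i=2: BASE=juliet L=charlie R=delta all differ -> CONFLICT
i=3: L=foxtrot=BASE, R=lima -> take RIGHT -> lima
i=4: BASE=hotel L=golf R=juliet all differ -> CONFLICT
i=5: L=foxtrot R=foxtrot -> agree -> foxtrot
i=6: L=kilo=BASE, R=golf -> take RIGHT -> golf

Answer: lima
charlie
<<<<<<< LEFT
charlie
=======
delta
>>>>>>> RIGHT
lima
<<<<<<< LEFT
golf
=======
juliet
>>>>>>> RIGHT
foxtrot
golf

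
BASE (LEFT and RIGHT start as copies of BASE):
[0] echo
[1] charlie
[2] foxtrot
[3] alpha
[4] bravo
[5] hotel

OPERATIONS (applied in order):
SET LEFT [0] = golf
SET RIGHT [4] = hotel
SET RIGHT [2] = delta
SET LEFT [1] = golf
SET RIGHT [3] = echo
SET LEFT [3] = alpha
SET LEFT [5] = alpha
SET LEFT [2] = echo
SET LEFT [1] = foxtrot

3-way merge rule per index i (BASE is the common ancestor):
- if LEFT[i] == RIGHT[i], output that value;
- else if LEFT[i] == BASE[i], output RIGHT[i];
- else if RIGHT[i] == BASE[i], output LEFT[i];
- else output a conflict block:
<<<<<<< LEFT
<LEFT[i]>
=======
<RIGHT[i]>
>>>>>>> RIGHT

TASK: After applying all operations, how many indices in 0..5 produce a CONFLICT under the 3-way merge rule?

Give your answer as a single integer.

Final LEFT:  [golf, foxtrot, echo, alpha, bravo, alpha]
Final RIGHT: [echo, charlie, delta, echo, hotel, hotel]
i=0: L=golf, R=echo=BASE -> take LEFT -> golf
i=1: L=foxtrot, R=charlie=BASE -> take LEFT -> foxtrot
i=2: BASE=foxtrot L=echo R=delta all differ -> CONFLICT
i=3: L=alpha=BASE, R=echo -> take RIGHT -> echo
i=4: L=bravo=BASE, R=hotel -> take RIGHT -> hotel
i=5: L=alpha, R=hotel=BASE -> take LEFT -> alpha
Conflict count: 1

Answer: 1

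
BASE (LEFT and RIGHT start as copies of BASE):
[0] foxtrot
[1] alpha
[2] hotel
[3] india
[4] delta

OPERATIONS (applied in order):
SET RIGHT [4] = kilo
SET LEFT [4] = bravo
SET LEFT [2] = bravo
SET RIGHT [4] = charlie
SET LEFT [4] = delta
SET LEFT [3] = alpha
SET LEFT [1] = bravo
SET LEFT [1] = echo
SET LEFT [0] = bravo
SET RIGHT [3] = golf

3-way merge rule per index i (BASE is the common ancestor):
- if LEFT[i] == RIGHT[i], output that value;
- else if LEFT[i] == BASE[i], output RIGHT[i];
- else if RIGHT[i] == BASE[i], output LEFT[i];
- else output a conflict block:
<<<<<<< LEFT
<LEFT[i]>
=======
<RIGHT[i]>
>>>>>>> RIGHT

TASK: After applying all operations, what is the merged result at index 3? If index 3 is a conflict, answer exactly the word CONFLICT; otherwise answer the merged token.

Answer: CONFLICT

Derivation:
Final LEFT:  [bravo, echo, bravo, alpha, delta]
Final RIGHT: [foxtrot, alpha, hotel, golf, charlie]
i=0: L=bravo, R=foxtrot=BASE -> take LEFT -> bravo
i=1: L=echo, R=alpha=BASE -> take LEFT -> echo
i=2: L=bravo, R=hotel=BASE -> take LEFT -> bravo
i=3: BASE=india L=alpha R=golf all differ -> CONFLICT
i=4: L=delta=BASE, R=charlie -> take RIGHT -> charlie
Index 3 -> CONFLICT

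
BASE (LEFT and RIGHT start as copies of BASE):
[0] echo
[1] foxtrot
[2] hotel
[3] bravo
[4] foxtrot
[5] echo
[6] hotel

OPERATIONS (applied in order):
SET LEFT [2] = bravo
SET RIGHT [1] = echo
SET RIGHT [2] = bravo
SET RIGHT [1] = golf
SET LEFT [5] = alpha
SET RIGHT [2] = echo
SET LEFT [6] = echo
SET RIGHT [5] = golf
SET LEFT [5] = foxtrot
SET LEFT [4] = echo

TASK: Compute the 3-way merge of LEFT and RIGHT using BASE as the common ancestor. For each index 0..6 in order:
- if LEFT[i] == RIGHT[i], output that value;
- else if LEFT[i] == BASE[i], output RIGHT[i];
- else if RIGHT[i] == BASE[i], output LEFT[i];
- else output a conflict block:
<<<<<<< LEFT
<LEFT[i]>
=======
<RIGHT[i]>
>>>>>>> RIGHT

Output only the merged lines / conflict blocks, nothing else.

Answer: echo
golf
<<<<<<< LEFT
bravo
=======
echo
>>>>>>> RIGHT
bravo
echo
<<<<<<< LEFT
foxtrot
=======
golf
>>>>>>> RIGHT
echo

Derivation:
Final LEFT:  [echo, foxtrot, bravo, bravo, echo, foxtrot, echo]
Final RIGHT: [echo, golf, echo, bravo, foxtrot, golf, hotel]
i=0: L=echo R=echo -> agree -> echo
i=1: L=foxtrot=BASE, R=golf -> take RIGHT -> golf
i=2: BASE=hotel L=bravo R=echo all differ -> CONFLICT
i=3: L=bravo R=bravo -> agree -> bravo
i=4: L=echo, R=foxtrot=BASE -> take LEFT -> echo
i=5: BASE=echo L=foxtrot R=golf all differ -> CONFLICT
i=6: L=echo, R=hotel=BASE -> take LEFT -> echo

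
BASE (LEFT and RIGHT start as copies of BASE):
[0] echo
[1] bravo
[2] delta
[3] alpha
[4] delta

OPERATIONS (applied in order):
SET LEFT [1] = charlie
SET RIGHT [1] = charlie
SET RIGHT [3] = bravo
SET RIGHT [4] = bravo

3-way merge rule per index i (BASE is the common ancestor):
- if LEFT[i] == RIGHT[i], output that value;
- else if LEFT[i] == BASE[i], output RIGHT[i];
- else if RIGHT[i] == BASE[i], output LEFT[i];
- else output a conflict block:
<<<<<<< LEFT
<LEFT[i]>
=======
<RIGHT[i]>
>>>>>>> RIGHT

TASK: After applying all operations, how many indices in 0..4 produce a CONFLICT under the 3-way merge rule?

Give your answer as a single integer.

Final LEFT:  [echo, charlie, delta, alpha, delta]
Final RIGHT: [echo, charlie, delta, bravo, bravo]
i=0: L=echo R=echo -> agree -> echo
i=1: L=charlie R=charlie -> agree -> charlie
i=2: L=delta R=delta -> agree -> delta
i=3: L=alpha=BASE, R=bravo -> take RIGHT -> bravo
i=4: L=delta=BASE, R=bravo -> take RIGHT -> bravo
Conflict count: 0

Answer: 0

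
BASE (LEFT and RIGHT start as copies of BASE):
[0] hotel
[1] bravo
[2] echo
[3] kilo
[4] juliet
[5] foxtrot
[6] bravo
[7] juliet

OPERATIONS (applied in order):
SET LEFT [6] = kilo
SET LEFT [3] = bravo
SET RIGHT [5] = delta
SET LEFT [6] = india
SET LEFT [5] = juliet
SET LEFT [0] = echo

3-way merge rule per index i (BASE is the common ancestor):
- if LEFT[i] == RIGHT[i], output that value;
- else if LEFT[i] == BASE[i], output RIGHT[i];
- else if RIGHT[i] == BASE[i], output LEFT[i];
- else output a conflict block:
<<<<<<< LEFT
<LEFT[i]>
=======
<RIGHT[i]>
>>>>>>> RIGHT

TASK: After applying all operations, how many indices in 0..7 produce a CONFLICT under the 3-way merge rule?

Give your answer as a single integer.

Final LEFT:  [echo, bravo, echo, bravo, juliet, juliet, india, juliet]
Final RIGHT: [hotel, bravo, echo, kilo, juliet, delta, bravo, juliet]
i=0: L=echo, R=hotel=BASE -> take LEFT -> echo
i=1: L=bravo R=bravo -> agree -> bravo
i=2: L=echo R=echo -> agree -> echo
i=3: L=bravo, R=kilo=BASE -> take LEFT -> bravo
i=4: L=juliet R=juliet -> agree -> juliet
i=5: BASE=foxtrot L=juliet R=delta all differ -> CONFLICT
i=6: L=india, R=bravo=BASE -> take LEFT -> india
i=7: L=juliet R=juliet -> agree -> juliet
Conflict count: 1

Answer: 1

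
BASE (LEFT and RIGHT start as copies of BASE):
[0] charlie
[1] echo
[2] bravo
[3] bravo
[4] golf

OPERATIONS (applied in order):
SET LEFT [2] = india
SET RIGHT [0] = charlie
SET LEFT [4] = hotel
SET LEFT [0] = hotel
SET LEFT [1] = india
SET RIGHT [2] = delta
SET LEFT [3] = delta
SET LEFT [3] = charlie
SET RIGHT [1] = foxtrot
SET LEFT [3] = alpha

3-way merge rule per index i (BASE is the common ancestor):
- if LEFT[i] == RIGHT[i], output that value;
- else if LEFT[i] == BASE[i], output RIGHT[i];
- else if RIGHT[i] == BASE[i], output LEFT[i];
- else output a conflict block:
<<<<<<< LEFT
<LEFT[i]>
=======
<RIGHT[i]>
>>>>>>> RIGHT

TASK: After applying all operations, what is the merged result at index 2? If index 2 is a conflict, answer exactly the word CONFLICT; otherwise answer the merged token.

Answer: CONFLICT

Derivation:
Final LEFT:  [hotel, india, india, alpha, hotel]
Final RIGHT: [charlie, foxtrot, delta, bravo, golf]
i=0: L=hotel, R=charlie=BASE -> take LEFT -> hotel
i=1: BASE=echo L=india R=foxtrot all differ -> CONFLICT
i=2: BASE=bravo L=india R=delta all differ -> CONFLICT
i=3: L=alpha, R=bravo=BASE -> take LEFT -> alpha
i=4: L=hotel, R=golf=BASE -> take LEFT -> hotel
Index 2 -> CONFLICT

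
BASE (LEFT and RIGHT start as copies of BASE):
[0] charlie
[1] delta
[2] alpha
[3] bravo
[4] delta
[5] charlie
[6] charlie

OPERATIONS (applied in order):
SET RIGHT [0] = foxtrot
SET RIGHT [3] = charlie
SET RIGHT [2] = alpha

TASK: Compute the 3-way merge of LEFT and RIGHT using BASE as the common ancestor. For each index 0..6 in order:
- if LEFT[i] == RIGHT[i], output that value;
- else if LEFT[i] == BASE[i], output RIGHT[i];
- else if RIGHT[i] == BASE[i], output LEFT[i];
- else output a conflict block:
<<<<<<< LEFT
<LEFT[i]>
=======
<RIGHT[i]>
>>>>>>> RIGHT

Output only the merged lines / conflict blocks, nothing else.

Answer: foxtrot
delta
alpha
charlie
delta
charlie
charlie

Derivation:
Final LEFT:  [charlie, delta, alpha, bravo, delta, charlie, charlie]
Final RIGHT: [foxtrot, delta, alpha, charlie, delta, charlie, charlie]
i=0: L=charlie=BASE, R=foxtrot -> take RIGHT -> foxtrot
i=1: L=delta R=delta -> agree -> delta
i=2: L=alpha R=alpha -> agree -> alpha
i=3: L=bravo=BASE, R=charlie -> take RIGHT -> charlie
i=4: L=delta R=delta -> agree -> delta
i=5: L=charlie R=charlie -> agree -> charlie
i=6: L=charlie R=charlie -> agree -> charlie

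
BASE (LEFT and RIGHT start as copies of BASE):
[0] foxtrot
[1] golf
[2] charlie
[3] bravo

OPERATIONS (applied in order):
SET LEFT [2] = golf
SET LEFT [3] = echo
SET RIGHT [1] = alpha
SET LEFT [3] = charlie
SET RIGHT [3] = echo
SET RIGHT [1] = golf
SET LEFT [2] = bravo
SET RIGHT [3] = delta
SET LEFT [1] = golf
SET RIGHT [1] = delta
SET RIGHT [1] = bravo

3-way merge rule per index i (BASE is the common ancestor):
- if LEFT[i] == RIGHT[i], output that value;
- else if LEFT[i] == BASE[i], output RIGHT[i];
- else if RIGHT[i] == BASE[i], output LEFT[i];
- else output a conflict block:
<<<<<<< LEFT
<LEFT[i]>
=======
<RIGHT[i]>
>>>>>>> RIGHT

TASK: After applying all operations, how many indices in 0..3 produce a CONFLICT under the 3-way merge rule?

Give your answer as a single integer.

Answer: 1

Derivation:
Final LEFT:  [foxtrot, golf, bravo, charlie]
Final RIGHT: [foxtrot, bravo, charlie, delta]
i=0: L=foxtrot R=foxtrot -> agree -> foxtrot
i=1: L=golf=BASE, R=bravo -> take RIGHT -> bravo
i=2: L=bravo, R=charlie=BASE -> take LEFT -> bravo
i=3: BASE=bravo L=charlie R=delta all differ -> CONFLICT
Conflict count: 1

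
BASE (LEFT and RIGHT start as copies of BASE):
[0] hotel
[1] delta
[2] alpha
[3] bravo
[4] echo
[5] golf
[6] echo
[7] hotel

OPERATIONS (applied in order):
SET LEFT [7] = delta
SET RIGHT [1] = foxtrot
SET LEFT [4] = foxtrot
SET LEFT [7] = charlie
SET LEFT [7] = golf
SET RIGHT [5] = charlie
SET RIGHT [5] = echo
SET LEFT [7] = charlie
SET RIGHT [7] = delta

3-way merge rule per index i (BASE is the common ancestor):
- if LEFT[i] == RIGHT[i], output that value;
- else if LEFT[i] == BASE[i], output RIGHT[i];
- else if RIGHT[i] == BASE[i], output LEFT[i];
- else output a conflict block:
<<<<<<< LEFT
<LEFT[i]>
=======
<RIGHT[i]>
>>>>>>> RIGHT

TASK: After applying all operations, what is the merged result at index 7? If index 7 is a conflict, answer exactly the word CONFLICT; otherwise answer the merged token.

Answer: CONFLICT

Derivation:
Final LEFT:  [hotel, delta, alpha, bravo, foxtrot, golf, echo, charlie]
Final RIGHT: [hotel, foxtrot, alpha, bravo, echo, echo, echo, delta]
i=0: L=hotel R=hotel -> agree -> hotel
i=1: L=delta=BASE, R=foxtrot -> take RIGHT -> foxtrot
i=2: L=alpha R=alpha -> agree -> alpha
i=3: L=bravo R=bravo -> agree -> bravo
i=4: L=foxtrot, R=echo=BASE -> take LEFT -> foxtrot
i=5: L=golf=BASE, R=echo -> take RIGHT -> echo
i=6: L=echo R=echo -> agree -> echo
i=7: BASE=hotel L=charlie R=delta all differ -> CONFLICT
Index 7 -> CONFLICT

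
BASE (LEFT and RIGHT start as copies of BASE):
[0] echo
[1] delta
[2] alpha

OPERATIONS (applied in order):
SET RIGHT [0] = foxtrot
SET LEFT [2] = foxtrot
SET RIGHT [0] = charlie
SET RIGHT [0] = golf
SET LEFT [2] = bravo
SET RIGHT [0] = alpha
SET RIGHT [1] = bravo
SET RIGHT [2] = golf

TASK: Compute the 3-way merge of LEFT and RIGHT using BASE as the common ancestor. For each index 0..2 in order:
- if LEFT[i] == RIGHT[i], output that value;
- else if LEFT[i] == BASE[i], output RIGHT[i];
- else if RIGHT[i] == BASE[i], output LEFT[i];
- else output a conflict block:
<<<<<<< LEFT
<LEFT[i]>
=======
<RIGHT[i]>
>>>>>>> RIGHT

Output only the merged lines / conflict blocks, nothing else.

Answer: alpha
bravo
<<<<<<< LEFT
bravo
=======
golf
>>>>>>> RIGHT

Derivation:
Final LEFT:  [echo, delta, bravo]
Final RIGHT: [alpha, bravo, golf]
i=0: L=echo=BASE, R=alpha -> take RIGHT -> alpha
i=1: L=delta=BASE, R=bravo -> take RIGHT -> bravo
i=2: BASE=alpha L=bravo R=golf all differ -> CONFLICT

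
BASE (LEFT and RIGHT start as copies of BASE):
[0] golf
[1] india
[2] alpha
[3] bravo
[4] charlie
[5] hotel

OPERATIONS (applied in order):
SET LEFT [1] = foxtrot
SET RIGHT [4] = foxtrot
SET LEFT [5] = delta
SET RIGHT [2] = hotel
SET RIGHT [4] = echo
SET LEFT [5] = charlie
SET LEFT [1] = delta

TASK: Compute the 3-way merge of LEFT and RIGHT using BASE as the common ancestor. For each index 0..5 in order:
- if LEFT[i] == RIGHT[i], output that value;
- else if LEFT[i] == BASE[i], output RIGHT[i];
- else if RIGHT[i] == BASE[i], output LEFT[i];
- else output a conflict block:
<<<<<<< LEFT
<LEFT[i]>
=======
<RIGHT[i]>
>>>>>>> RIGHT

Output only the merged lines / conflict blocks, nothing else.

Final LEFT:  [golf, delta, alpha, bravo, charlie, charlie]
Final RIGHT: [golf, india, hotel, bravo, echo, hotel]
i=0: L=golf R=golf -> agree -> golf
i=1: L=delta, R=india=BASE -> take LEFT -> delta
i=2: L=alpha=BASE, R=hotel -> take RIGHT -> hotel
i=3: L=bravo R=bravo -> agree -> bravo
i=4: L=charlie=BASE, R=echo -> take RIGHT -> echo
i=5: L=charlie, R=hotel=BASE -> take LEFT -> charlie

Answer: golf
delta
hotel
bravo
echo
charlie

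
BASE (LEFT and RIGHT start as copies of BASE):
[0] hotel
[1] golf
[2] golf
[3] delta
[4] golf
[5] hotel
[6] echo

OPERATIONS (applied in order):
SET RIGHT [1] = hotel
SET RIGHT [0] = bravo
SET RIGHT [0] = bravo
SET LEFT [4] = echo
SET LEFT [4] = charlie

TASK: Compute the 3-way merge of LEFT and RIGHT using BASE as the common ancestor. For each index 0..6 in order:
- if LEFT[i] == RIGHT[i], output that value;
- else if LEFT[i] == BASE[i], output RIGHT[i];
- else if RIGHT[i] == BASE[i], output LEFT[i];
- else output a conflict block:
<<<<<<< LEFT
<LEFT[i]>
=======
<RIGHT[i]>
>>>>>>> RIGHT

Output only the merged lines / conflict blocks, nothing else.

Answer: bravo
hotel
golf
delta
charlie
hotel
echo

Derivation:
Final LEFT:  [hotel, golf, golf, delta, charlie, hotel, echo]
Final RIGHT: [bravo, hotel, golf, delta, golf, hotel, echo]
i=0: L=hotel=BASE, R=bravo -> take RIGHT -> bravo
i=1: L=golf=BASE, R=hotel -> take RIGHT -> hotel
i=2: L=golf R=golf -> agree -> golf
i=3: L=delta R=delta -> agree -> delta
i=4: L=charlie, R=golf=BASE -> take LEFT -> charlie
i=5: L=hotel R=hotel -> agree -> hotel
i=6: L=echo R=echo -> agree -> echo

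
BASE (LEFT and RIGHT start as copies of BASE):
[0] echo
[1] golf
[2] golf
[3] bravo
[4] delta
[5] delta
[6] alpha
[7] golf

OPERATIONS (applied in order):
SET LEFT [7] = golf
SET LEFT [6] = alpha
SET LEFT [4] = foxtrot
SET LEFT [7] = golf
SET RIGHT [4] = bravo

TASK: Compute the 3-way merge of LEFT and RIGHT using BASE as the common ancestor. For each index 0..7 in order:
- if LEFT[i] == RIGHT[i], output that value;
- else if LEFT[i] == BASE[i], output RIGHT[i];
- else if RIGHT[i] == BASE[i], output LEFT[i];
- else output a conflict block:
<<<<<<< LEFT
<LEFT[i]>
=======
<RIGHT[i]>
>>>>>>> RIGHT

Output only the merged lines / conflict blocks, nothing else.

Final LEFT:  [echo, golf, golf, bravo, foxtrot, delta, alpha, golf]
Final RIGHT: [echo, golf, golf, bravo, bravo, delta, alpha, golf]
i=0: L=echo R=echo -> agree -> echo
i=1: L=golf R=golf -> agree -> golf
i=2: L=golf R=golf -> agree -> golf
i=3: L=bravo R=bravo -> agree -> bravo
i=4: BASE=delta L=foxtrot R=bravo all differ -> CONFLICT
i=5: L=delta R=delta -> agree -> delta
i=6: L=alpha R=alpha -> agree -> alpha
i=7: L=golf R=golf -> agree -> golf

Answer: echo
golf
golf
bravo
<<<<<<< LEFT
foxtrot
=======
bravo
>>>>>>> RIGHT
delta
alpha
golf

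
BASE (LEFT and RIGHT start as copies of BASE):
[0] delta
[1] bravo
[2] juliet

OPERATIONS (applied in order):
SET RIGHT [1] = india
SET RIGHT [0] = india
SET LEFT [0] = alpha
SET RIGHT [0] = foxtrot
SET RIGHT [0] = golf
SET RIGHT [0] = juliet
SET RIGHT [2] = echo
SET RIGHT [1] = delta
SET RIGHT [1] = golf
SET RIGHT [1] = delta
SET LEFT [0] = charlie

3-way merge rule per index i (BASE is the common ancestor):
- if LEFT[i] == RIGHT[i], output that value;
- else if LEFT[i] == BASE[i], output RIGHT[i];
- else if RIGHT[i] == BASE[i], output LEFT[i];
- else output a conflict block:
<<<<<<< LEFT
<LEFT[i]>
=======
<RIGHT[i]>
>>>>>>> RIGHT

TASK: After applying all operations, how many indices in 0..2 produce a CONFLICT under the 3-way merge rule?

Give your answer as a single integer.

Answer: 1

Derivation:
Final LEFT:  [charlie, bravo, juliet]
Final RIGHT: [juliet, delta, echo]
i=0: BASE=delta L=charlie R=juliet all differ -> CONFLICT
i=1: L=bravo=BASE, R=delta -> take RIGHT -> delta
i=2: L=juliet=BASE, R=echo -> take RIGHT -> echo
Conflict count: 1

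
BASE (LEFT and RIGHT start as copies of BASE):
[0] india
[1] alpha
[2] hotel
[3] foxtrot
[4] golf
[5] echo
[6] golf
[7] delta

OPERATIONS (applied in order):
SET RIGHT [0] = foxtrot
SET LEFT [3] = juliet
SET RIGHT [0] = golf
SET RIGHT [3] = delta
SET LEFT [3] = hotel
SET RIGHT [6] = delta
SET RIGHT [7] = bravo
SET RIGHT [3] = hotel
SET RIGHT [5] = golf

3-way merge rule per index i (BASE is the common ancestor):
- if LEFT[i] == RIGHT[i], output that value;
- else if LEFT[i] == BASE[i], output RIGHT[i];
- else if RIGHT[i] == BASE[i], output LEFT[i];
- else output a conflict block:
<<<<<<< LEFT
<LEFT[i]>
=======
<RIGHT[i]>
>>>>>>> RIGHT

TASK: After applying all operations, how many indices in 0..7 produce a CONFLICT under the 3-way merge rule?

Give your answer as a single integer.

Answer: 0

Derivation:
Final LEFT:  [india, alpha, hotel, hotel, golf, echo, golf, delta]
Final RIGHT: [golf, alpha, hotel, hotel, golf, golf, delta, bravo]
i=0: L=india=BASE, R=golf -> take RIGHT -> golf
i=1: L=alpha R=alpha -> agree -> alpha
i=2: L=hotel R=hotel -> agree -> hotel
i=3: L=hotel R=hotel -> agree -> hotel
i=4: L=golf R=golf -> agree -> golf
i=5: L=echo=BASE, R=golf -> take RIGHT -> golf
i=6: L=golf=BASE, R=delta -> take RIGHT -> delta
i=7: L=delta=BASE, R=bravo -> take RIGHT -> bravo
Conflict count: 0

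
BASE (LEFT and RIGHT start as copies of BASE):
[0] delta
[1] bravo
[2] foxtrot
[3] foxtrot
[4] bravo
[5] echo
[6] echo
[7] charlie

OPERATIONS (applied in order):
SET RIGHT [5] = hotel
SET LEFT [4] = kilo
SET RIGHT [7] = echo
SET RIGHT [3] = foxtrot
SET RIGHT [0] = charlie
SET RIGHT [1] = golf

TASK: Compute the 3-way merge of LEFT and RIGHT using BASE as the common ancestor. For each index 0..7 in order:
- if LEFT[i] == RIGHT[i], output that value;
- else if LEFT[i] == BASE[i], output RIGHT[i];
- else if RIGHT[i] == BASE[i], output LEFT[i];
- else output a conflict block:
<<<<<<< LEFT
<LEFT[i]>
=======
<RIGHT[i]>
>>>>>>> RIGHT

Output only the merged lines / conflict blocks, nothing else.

Final LEFT:  [delta, bravo, foxtrot, foxtrot, kilo, echo, echo, charlie]
Final RIGHT: [charlie, golf, foxtrot, foxtrot, bravo, hotel, echo, echo]
i=0: L=delta=BASE, R=charlie -> take RIGHT -> charlie
i=1: L=bravo=BASE, R=golf -> take RIGHT -> golf
i=2: L=foxtrot R=foxtrot -> agree -> foxtrot
i=3: L=foxtrot R=foxtrot -> agree -> foxtrot
i=4: L=kilo, R=bravo=BASE -> take LEFT -> kilo
i=5: L=echo=BASE, R=hotel -> take RIGHT -> hotel
i=6: L=echo R=echo -> agree -> echo
i=7: L=charlie=BASE, R=echo -> take RIGHT -> echo

Answer: charlie
golf
foxtrot
foxtrot
kilo
hotel
echo
echo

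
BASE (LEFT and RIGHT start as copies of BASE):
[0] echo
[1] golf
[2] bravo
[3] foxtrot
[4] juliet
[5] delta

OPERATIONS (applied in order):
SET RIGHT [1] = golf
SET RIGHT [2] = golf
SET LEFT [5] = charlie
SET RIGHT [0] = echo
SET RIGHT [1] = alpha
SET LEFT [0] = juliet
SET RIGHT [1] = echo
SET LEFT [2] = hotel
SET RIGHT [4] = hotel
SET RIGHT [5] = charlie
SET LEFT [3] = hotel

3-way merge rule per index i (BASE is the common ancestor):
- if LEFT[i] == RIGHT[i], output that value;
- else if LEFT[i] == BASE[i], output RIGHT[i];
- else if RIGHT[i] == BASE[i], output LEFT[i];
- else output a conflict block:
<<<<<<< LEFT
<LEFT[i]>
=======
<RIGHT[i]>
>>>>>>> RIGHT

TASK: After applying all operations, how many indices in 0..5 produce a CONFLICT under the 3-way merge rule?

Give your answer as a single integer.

Final LEFT:  [juliet, golf, hotel, hotel, juliet, charlie]
Final RIGHT: [echo, echo, golf, foxtrot, hotel, charlie]
i=0: L=juliet, R=echo=BASE -> take LEFT -> juliet
i=1: L=golf=BASE, R=echo -> take RIGHT -> echo
i=2: BASE=bravo L=hotel R=golf all differ -> CONFLICT
i=3: L=hotel, R=foxtrot=BASE -> take LEFT -> hotel
i=4: L=juliet=BASE, R=hotel -> take RIGHT -> hotel
i=5: L=charlie R=charlie -> agree -> charlie
Conflict count: 1

Answer: 1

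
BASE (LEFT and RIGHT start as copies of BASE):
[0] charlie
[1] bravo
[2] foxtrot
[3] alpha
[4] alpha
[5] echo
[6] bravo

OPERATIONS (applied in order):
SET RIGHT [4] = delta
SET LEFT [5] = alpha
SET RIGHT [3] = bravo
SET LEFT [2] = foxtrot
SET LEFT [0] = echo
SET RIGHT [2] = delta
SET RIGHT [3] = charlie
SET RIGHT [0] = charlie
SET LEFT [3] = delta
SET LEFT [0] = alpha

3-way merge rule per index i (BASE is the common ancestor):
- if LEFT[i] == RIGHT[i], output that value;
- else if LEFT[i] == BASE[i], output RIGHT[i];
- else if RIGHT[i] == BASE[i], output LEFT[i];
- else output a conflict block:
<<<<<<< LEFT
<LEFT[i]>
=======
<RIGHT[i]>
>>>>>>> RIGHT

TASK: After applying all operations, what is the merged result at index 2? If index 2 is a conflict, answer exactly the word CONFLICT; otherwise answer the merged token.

Answer: delta

Derivation:
Final LEFT:  [alpha, bravo, foxtrot, delta, alpha, alpha, bravo]
Final RIGHT: [charlie, bravo, delta, charlie, delta, echo, bravo]
i=0: L=alpha, R=charlie=BASE -> take LEFT -> alpha
i=1: L=bravo R=bravo -> agree -> bravo
i=2: L=foxtrot=BASE, R=delta -> take RIGHT -> delta
i=3: BASE=alpha L=delta R=charlie all differ -> CONFLICT
i=4: L=alpha=BASE, R=delta -> take RIGHT -> delta
i=5: L=alpha, R=echo=BASE -> take LEFT -> alpha
i=6: L=bravo R=bravo -> agree -> bravo
Index 2 -> delta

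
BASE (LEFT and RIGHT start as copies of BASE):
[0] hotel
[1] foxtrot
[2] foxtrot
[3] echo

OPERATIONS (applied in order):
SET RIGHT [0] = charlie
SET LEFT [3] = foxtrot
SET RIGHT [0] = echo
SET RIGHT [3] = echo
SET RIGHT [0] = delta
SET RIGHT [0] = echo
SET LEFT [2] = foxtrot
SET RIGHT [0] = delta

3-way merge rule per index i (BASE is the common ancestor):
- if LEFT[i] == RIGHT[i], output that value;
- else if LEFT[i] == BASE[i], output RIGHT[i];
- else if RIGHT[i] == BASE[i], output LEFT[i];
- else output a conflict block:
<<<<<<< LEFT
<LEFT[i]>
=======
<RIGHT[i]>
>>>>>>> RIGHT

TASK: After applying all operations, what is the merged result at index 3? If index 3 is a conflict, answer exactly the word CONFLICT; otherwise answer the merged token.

Answer: foxtrot

Derivation:
Final LEFT:  [hotel, foxtrot, foxtrot, foxtrot]
Final RIGHT: [delta, foxtrot, foxtrot, echo]
i=0: L=hotel=BASE, R=delta -> take RIGHT -> delta
i=1: L=foxtrot R=foxtrot -> agree -> foxtrot
i=2: L=foxtrot R=foxtrot -> agree -> foxtrot
i=3: L=foxtrot, R=echo=BASE -> take LEFT -> foxtrot
Index 3 -> foxtrot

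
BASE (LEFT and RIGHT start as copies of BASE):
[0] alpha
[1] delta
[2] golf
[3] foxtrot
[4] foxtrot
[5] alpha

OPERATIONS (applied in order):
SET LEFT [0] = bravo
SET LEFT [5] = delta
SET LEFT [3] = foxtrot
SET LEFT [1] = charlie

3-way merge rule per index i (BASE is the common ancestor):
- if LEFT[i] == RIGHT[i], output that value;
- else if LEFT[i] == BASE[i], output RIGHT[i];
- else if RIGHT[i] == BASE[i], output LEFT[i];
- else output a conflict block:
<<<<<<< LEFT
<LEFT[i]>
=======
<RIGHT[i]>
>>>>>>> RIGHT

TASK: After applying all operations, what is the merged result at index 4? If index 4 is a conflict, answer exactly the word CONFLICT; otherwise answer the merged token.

Answer: foxtrot

Derivation:
Final LEFT:  [bravo, charlie, golf, foxtrot, foxtrot, delta]
Final RIGHT: [alpha, delta, golf, foxtrot, foxtrot, alpha]
i=0: L=bravo, R=alpha=BASE -> take LEFT -> bravo
i=1: L=charlie, R=delta=BASE -> take LEFT -> charlie
i=2: L=golf R=golf -> agree -> golf
i=3: L=foxtrot R=foxtrot -> agree -> foxtrot
i=4: L=foxtrot R=foxtrot -> agree -> foxtrot
i=5: L=delta, R=alpha=BASE -> take LEFT -> delta
Index 4 -> foxtrot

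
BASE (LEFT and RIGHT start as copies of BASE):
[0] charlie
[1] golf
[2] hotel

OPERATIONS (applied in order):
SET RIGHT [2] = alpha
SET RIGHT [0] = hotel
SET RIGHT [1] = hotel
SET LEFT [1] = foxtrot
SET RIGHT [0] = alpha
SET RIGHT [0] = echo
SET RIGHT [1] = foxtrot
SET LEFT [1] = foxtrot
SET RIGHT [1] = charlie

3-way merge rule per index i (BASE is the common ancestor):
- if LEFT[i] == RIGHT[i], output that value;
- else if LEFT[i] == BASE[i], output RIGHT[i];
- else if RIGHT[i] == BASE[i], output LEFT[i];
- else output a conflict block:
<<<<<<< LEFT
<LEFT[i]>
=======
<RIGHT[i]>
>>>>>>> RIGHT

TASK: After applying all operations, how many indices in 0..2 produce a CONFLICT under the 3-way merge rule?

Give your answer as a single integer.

Answer: 1

Derivation:
Final LEFT:  [charlie, foxtrot, hotel]
Final RIGHT: [echo, charlie, alpha]
i=0: L=charlie=BASE, R=echo -> take RIGHT -> echo
i=1: BASE=golf L=foxtrot R=charlie all differ -> CONFLICT
i=2: L=hotel=BASE, R=alpha -> take RIGHT -> alpha
Conflict count: 1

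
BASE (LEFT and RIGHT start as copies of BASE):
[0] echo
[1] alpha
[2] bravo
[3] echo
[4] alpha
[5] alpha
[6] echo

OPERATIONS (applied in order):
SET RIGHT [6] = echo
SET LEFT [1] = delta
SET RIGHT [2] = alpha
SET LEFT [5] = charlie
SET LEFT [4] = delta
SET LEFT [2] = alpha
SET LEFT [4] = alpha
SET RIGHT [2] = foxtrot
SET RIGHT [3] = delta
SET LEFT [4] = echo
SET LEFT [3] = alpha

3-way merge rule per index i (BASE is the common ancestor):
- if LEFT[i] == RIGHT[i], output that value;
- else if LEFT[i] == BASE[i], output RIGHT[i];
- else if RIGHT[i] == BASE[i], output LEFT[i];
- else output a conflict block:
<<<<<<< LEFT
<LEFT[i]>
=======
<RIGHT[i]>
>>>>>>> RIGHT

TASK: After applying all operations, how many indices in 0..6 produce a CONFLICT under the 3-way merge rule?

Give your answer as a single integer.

Answer: 2

Derivation:
Final LEFT:  [echo, delta, alpha, alpha, echo, charlie, echo]
Final RIGHT: [echo, alpha, foxtrot, delta, alpha, alpha, echo]
i=0: L=echo R=echo -> agree -> echo
i=1: L=delta, R=alpha=BASE -> take LEFT -> delta
i=2: BASE=bravo L=alpha R=foxtrot all differ -> CONFLICT
i=3: BASE=echo L=alpha R=delta all differ -> CONFLICT
i=4: L=echo, R=alpha=BASE -> take LEFT -> echo
i=5: L=charlie, R=alpha=BASE -> take LEFT -> charlie
i=6: L=echo R=echo -> agree -> echo
Conflict count: 2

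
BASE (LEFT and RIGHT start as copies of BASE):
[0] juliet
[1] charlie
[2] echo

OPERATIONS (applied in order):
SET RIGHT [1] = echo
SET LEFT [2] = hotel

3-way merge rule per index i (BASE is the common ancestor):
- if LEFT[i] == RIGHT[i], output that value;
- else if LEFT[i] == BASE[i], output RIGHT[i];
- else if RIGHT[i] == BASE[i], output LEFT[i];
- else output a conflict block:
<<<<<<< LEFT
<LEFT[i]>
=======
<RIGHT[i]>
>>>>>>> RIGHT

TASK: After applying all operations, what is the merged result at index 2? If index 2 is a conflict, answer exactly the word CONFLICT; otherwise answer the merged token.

Answer: hotel

Derivation:
Final LEFT:  [juliet, charlie, hotel]
Final RIGHT: [juliet, echo, echo]
i=0: L=juliet R=juliet -> agree -> juliet
i=1: L=charlie=BASE, R=echo -> take RIGHT -> echo
i=2: L=hotel, R=echo=BASE -> take LEFT -> hotel
Index 2 -> hotel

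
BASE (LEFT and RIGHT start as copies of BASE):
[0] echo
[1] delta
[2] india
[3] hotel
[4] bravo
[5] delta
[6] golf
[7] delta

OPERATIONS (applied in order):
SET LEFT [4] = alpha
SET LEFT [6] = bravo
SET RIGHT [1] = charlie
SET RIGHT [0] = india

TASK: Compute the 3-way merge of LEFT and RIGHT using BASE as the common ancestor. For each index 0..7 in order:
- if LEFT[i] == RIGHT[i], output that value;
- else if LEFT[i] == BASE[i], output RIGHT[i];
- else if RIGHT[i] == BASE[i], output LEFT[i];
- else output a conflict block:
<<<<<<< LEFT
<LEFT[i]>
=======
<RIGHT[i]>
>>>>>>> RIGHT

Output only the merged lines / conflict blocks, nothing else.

Answer: india
charlie
india
hotel
alpha
delta
bravo
delta

Derivation:
Final LEFT:  [echo, delta, india, hotel, alpha, delta, bravo, delta]
Final RIGHT: [india, charlie, india, hotel, bravo, delta, golf, delta]
i=0: L=echo=BASE, R=india -> take RIGHT -> india
i=1: L=delta=BASE, R=charlie -> take RIGHT -> charlie
i=2: L=india R=india -> agree -> india
i=3: L=hotel R=hotel -> agree -> hotel
i=4: L=alpha, R=bravo=BASE -> take LEFT -> alpha
i=5: L=delta R=delta -> agree -> delta
i=6: L=bravo, R=golf=BASE -> take LEFT -> bravo
i=7: L=delta R=delta -> agree -> delta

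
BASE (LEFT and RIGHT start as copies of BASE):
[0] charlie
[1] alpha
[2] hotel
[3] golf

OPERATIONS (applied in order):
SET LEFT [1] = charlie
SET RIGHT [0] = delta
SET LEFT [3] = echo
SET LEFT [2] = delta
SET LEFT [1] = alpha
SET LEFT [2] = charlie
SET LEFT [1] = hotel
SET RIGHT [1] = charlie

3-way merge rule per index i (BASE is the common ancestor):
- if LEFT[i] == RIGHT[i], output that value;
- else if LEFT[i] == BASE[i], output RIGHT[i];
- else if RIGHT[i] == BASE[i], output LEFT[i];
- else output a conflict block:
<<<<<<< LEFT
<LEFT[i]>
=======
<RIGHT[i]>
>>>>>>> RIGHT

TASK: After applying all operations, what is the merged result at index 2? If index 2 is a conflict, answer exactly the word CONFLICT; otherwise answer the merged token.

Final LEFT:  [charlie, hotel, charlie, echo]
Final RIGHT: [delta, charlie, hotel, golf]
i=0: L=charlie=BASE, R=delta -> take RIGHT -> delta
i=1: BASE=alpha L=hotel R=charlie all differ -> CONFLICT
i=2: L=charlie, R=hotel=BASE -> take LEFT -> charlie
i=3: L=echo, R=golf=BASE -> take LEFT -> echo
Index 2 -> charlie

Answer: charlie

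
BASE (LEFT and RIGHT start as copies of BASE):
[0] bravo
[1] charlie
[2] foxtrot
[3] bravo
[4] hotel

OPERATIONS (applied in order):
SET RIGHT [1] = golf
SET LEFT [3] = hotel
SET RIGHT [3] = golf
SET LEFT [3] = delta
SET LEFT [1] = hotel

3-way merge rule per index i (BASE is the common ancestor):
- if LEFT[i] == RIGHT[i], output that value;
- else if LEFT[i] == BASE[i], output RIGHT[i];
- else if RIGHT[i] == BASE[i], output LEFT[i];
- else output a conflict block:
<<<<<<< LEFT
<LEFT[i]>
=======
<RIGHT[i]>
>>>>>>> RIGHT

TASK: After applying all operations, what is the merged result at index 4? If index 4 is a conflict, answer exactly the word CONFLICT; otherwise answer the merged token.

Answer: hotel

Derivation:
Final LEFT:  [bravo, hotel, foxtrot, delta, hotel]
Final RIGHT: [bravo, golf, foxtrot, golf, hotel]
i=0: L=bravo R=bravo -> agree -> bravo
i=1: BASE=charlie L=hotel R=golf all differ -> CONFLICT
i=2: L=foxtrot R=foxtrot -> agree -> foxtrot
i=3: BASE=bravo L=delta R=golf all differ -> CONFLICT
i=4: L=hotel R=hotel -> agree -> hotel
Index 4 -> hotel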